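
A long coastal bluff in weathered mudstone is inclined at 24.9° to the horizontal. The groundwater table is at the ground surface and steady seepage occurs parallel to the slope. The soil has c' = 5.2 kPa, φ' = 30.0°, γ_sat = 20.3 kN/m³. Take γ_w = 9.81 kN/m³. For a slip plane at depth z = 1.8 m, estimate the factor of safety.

FS = 1.02

With seepage parallel to the slope and the water table at the surface, the effective normal stress on the slip plane uses the buoyant unit weight γ' = γ_sat − γ_w while the driving shear stress uses γ_sat:
FS = [c' + γ' z cos²β tanφ'] / [γ_sat z sinβ cosβ]
γ' = 20.3 − 9.81 = 10.49 kN/m³
Numerator = 5.2 + 10.49·1.8·cos²24.9°·tan30.0° = 5.2 + 10.49·1.8·0.8227·0.5774 = 14.169 kPa
Denominator = 20.3·1.8·sin24.9°·cos24.9° = 20.3·1.8·0.4210·0.9070 = 13.955 kPa
FS = 14.169 / 13.955 = 1.015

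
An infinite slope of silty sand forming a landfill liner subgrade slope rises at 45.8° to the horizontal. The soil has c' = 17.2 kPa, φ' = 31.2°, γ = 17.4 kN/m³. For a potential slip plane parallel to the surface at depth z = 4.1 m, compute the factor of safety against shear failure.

FS = 1.07

For an infinite slope with a slip plane parallel to the surface (no pore pressure): FS = [c' + γz cos²β tanφ'] / [γz sinβ cosβ].
γz = 17.4·4.1 = 71.34 kN/m²
Numerator = 17.2 + 71.34·cos²45.8°·tan31.2° = 17.2 + 71.34·0.4860·0.6056 = 38.199 kPa
Denominator = 71.34·sin45.8°·cos45.8° = 71.34·0.7169·0.6972 = 35.656 kPa
FS = 38.199 / 35.656 = 1.071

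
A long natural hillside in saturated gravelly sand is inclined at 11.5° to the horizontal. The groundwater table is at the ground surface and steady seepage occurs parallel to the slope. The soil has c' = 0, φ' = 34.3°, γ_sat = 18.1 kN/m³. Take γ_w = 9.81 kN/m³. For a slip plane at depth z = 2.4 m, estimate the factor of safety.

With seepage parallel to the slope and the water table at the surface, the effective normal stress on the slip plane uses the buoyant unit weight γ' = γ_sat − γ_w while the driving shear stress uses γ_sat:
FS = [c' + γ' z cos²β tanφ'] / [γ_sat z sinβ cosβ]
(For c' = 0 this reduces to FS = (γ'/γ_sat)·tanφ'/tanβ.)
γ' = 18.1 − 9.81 = 8.29 kN/m³
Numerator = 0.0 + 8.29·2.4·cos²11.5°·tan34.3° = 0.0 + 8.29·2.4·0.9603·0.6822 = 13.033 kPa
Denominator = 18.1·2.4·sin11.5°·cos11.5° = 18.1·2.4·0.1994·0.9799 = 8.487 kPa
FS = 13.033 / 8.487 = 1.536

FS = 1.54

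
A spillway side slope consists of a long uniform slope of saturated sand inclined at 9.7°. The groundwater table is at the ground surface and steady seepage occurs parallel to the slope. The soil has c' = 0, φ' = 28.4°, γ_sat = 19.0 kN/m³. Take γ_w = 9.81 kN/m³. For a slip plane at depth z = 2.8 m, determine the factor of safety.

FS = 1.53

With seepage parallel to the slope and the water table at the surface, the effective normal stress on the slip plane uses the buoyant unit weight γ' = γ_sat − γ_w while the driving shear stress uses γ_sat:
FS = [c' + γ' z cos²β tanφ'] / [γ_sat z sinβ cosβ]
(For c' = 0 this reduces to FS = (γ'/γ_sat)·tanφ'/tanβ.)
γ' = 19.0 − 9.81 = 9.19 kN/m³
Numerator = 0.0 + 9.19·2.8·cos²9.7°·tan28.4° = 0.0 + 9.19·2.8·0.9716·0.5407 = 13.518 kPa
Denominator = 19.0·2.8·sin9.7°·cos9.7° = 19.0·2.8·0.1685·0.9857 = 8.835 kPa
FS = 13.518 / 8.835 = 1.530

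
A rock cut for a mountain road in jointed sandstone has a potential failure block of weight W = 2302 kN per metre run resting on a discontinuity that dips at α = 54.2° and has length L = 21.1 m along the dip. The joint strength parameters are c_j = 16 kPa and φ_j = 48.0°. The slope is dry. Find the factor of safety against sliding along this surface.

FS = 0.98

Resolving the block weight along and normal to the plane and applying the Mohr–Coulomb strength on the joint:
N' = W cosα = 2302·cos54.2° = 1346.6 kN/m
Driving force T = W sinα = 2302·sin54.2° = 1867.1 kN/m
Resisting force R = c_j·L + N'·tanφ_j = 16·21.1 + 1346.6·tan48.0° = 337.6 + 1495.5 = 1833.1 kN/m
FS = R / T = 1833.1 / 1867.1 = 0.982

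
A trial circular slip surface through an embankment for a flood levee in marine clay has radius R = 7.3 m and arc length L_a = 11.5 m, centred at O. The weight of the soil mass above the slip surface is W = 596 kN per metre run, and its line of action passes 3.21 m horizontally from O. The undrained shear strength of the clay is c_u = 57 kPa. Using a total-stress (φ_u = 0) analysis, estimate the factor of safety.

FS = 2.50

Taking moments about the centre O, the resisting moment is provided by the undrained shear strength acting along the arc:
M_R = c_u·L_a·R = 57·11.50·7.3 = 4785.1 kN·m/m
M_D = W·d = 596·3.21 = 1913.2 kN·m/m
FS = M_R / M_D = 4785.1 / 1913.2 = 2.501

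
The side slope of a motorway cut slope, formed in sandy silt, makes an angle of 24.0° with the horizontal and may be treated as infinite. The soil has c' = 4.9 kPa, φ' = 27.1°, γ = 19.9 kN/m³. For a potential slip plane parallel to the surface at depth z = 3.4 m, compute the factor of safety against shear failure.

For an infinite slope with a slip plane parallel to the surface (no pore pressure): FS = [c' + γz cos²β tanφ'] / [γz sinβ cosβ].
γz = 19.9·3.4 = 67.66 kN/m²
Numerator = 4.9 + 67.66·cos²24.0°·tan27.1° = 4.9 + 67.66·0.8346·0.5117 = 33.795 kPa
Denominator = 67.66·sin24.0°·cos24.0° = 67.66·0.4067·0.9135 = 25.141 kPa
FS = 33.795 / 25.141 = 1.344

FS = 1.34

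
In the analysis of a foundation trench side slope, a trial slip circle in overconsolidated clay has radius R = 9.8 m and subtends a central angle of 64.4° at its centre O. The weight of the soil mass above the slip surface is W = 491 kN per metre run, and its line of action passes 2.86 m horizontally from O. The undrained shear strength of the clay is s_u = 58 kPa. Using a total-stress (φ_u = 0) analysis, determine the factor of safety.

Taking moments about the centre O, the resisting moment is provided by the undrained shear strength acting along the arc:
Arc length L_a = R·θ = 9.8·(64.4°·π/180) = 9.8·1.1240 = 11.02 m
M_R = s_u·L_a·R = 58·11.02·9.8 = 6261.0 kN·m/m
M_D = W·d = 491·2.86 = 1404.3 kN·m/m
FS = M_R / M_D = 6261.0 / 1404.3 = 4.459

FS = 4.46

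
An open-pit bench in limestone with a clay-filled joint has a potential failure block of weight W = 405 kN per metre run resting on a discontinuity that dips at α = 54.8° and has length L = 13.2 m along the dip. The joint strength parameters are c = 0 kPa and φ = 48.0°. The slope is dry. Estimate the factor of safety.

FS = 0.78

Resolving the block weight along and normal to the plane and applying the Mohr–Coulomb strength on the joint:
N' = W cosα = 405·cos54.8° = 233.5 kN/m
Driving force T = W sinα = 405·sin54.8° = 330.9 kN/m
Resisting force R = c·L + N'·tanφ = 0·13.2 + 233.5·tan48.0° = 0.0 + 259.3 = 259.3 kN/m
FS = R / T = 259.3 / 330.9 = 0.783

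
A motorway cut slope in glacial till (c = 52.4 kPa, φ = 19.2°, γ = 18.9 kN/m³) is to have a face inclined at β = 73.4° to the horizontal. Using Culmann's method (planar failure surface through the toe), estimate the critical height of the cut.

H_c = 24.18 m

Culmann's analysis gives the critical failure plane at α_cr = (β + φ)/2 = (73.4 + 19.2)/2 = 46.3°, and the critical height
H_c = (4c/γ) · sinβ cosφ / [1 − cos(β − φ)]
    = (4·52.4/18.9) · sin73.4°·cos19.2° / [1 − cos(54.2°)]
    = 11.090 · 0.9583·0.9444 / [1 − 0.5850]
    = 11.090 · 0.9050 / 0.4150
    = 24.18 m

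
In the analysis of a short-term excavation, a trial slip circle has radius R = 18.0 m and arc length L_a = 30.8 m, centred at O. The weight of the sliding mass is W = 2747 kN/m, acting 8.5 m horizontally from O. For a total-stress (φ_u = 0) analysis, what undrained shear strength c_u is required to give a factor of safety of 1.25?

FS = c_u·L_a·R / (W·d), so c_u = FS·W·d / (L_a·R).
c_u = 1.25·2747·8.5 / (30.80·18.0) = 29186.9 / 554.40 = 52.65 kPa

c_u = 52.6 kPa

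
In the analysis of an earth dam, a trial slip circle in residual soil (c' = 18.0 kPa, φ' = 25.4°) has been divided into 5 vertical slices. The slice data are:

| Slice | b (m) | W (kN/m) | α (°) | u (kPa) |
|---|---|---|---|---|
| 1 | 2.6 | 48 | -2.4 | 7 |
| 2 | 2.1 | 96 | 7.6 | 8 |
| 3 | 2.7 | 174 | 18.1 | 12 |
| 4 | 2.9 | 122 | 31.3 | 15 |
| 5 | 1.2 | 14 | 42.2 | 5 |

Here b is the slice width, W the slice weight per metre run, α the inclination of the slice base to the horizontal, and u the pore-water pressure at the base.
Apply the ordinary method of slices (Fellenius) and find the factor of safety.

Ordinary method of slices: FS = Σ[c'·Δl_i + (W_i cosα_i − u_i·Δl_i)·tanφ'] / Σ W_i sinα_i, with Δl_i = b_i / cosα_i.
Slice 1: Δl = 2.6/cos(-2.4°) = 2.602 m; N'_1 = 48·cos(-2.4°) − 7·2.602 = 29.7; c'Δl = 46.84; W sinα = -2.0
Slice 2: Δl = 2.1/cos7.6° = 2.119 m; N'_2 = 96·cos7.6° − 8·2.119 = 78.2; c'Δl = 38.13; W sinα = 12.7
Slice 3: Δl = 2.7/cos18.1° = 2.841 m; N'_3 = 174·cos18.1° − 12·2.841 = 131.3; c'Δl = 51.13; W sinα = 54.1
Slice 4: Δl = 2.9/cos31.3° = 3.394 m; N'_4 = 122·cos31.3° − 15·3.394 = 53.3; c'Δl = 61.09; W sinα = 63.4
Slice 5: Δl = 1.2/cos42.2° = 1.620 m; N'_5 = 14·cos42.2° − 5·1.620 = 2.3; c'Δl = 29.16; W sinα = 9.4
Σc'Δl = 226.4 kN/m; ΣN' = 294.9 kN/m; ΣW sinα = 137.5 kN/m
Resisting = 226.4 + 294.9·tan25.4° = 226.4 + 140.0 = 366.4 kN/m
FS = 366.4 / 137.5 = 2.664

FS = 2.66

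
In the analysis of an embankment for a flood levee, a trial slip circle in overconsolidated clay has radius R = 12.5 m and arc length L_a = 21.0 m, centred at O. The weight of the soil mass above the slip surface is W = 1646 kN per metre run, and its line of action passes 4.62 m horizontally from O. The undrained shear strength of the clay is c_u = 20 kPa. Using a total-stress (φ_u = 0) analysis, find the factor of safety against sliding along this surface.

Taking moments about the centre O, the resisting moment is provided by the undrained shear strength acting along the arc:
M_R = c_u·L_a·R = 20·21.00·12.5 = 5250.0 kN·m/m
M_D = W·d = 1646·4.62 = 7604.5 kN·m/m
FS = M_R / M_D = 5250.0 / 7604.5 = 0.690

FS = 0.69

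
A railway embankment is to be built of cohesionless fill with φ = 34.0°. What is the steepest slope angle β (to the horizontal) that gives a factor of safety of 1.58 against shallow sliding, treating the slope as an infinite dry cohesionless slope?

For an infinite dry cohesionless slope FS = tanφ/tanβ, so tanβ = tanφ / FS.
tanβ = tan34.0° / 1.58 = 0.6745 / 1.58 = 0.4269
β = arctan(0.4269) = 23.12°

β = 23.1°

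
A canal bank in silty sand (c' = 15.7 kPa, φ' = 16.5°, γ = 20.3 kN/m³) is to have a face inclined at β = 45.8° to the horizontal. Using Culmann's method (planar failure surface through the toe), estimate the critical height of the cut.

H_c = 16.62 m

Culmann's analysis gives the critical failure plane at α_cr = (β + φ')/2 = (45.8 + 16.5)/2 = 31.1°, and the critical height
H_c = (4c'/γ) · sinβ cosφ' / [1 − cos(β − φ')]
    = (4·15.7/20.3) · sin45.8°·cos16.5° / [1 − cos(29.3°)]
    = 3.094 · 0.7169·0.9588 / [1 − 0.8721]
    = 3.094 · 0.6874 / 0.1279
    = 16.62 m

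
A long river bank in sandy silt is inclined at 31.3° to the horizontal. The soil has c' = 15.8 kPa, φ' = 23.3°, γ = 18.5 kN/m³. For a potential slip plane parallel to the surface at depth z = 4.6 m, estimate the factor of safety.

For an infinite slope with a slip plane parallel to the surface (no pore pressure): FS = [c' + γz cos²β tanφ'] / [γz sinβ cosβ].
γz = 18.5·4.6 = 85.10 kN/m²
Numerator = 15.8 + 85.10·cos²31.3°·tan23.3° = 15.8 + 85.10·0.7301·0.4307 = 42.558 kPa
Denominator = 85.10·sin31.3°·cos31.3° = 85.10·0.5195·0.8545 = 37.777 kPa
FS = 42.558 / 37.777 = 1.127

FS = 1.13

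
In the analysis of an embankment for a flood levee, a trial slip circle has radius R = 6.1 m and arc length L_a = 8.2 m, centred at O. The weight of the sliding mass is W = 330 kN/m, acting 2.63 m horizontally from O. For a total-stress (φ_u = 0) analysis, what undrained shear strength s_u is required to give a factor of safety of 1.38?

FS = s_u·L_a·R / (W·d), so s_u = FS·W·d / (L_a·R).
s_u = 1.38·330·2.63 / (8.20·6.1) = 1197.7 / 50.02 = 23.94 kPa

s_u = 23.9 kPa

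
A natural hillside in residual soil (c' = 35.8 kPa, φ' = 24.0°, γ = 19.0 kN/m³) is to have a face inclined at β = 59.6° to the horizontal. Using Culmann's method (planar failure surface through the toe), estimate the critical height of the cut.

H_c = 31.77 m

Culmann's analysis gives the critical failure plane at α_cr = (β + φ')/2 = (59.6 + 24.0)/2 = 41.8°, and the critical height
H_c = (4c'/γ) · sinβ cosφ' / [1 − cos(β − φ')]
    = (4·35.8/19.0) · sin59.6°·cos24.0° / [1 − cos(35.6°)]
    = 7.537 · 0.8625·0.9135 / [1 − 0.8131]
    = 7.537 · 0.7879 / 0.1869
    = 31.77 m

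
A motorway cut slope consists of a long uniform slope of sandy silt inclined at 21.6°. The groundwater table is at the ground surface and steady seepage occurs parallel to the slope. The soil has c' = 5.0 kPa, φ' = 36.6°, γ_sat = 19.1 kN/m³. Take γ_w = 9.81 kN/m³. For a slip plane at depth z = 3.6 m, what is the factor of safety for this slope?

FS = 1.12

With seepage parallel to the slope and the water table at the surface, the effective normal stress on the slip plane uses the buoyant unit weight γ' = γ_sat − γ_w while the driving shear stress uses γ_sat:
FS = [c' + γ' z cos²β tanφ'] / [γ_sat z sinβ cosβ]
γ' = 19.1 − 9.81 = 9.29 kN/m³
Numerator = 5.0 + 9.29·3.6·cos²21.6°·tan36.6° = 5.0 + 9.29·3.6·0.8645·0.7427 = 26.472 kPa
Denominator = 19.1·3.6·sin21.6°·cos21.6° = 19.1·3.6·0.3681·0.9298 = 23.535 kPa
FS = 26.472 / 23.535 = 1.125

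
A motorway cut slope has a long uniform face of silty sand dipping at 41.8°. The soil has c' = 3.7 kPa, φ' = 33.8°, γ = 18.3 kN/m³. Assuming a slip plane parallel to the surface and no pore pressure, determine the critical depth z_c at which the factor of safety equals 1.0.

Setting FS = 1.00 in FS = [c' + γz cos²β tanφ'] / [γz sinβ cosβ] and solving for z:
z = c' / [γ cosβ (FS·sinβ − cosβ·tanφ')]
  = 3.7 / [18.3·cos41.8°·(1.00·sin41.8° − cos41.8°·tan33.8°)]
  = 3.7 / [18.3·0.7455·(1.00·0.6665 − 0.7455·0.6694)]
  = 3.7 / 2.2848 = 1.619 m

z_c = 1.62 m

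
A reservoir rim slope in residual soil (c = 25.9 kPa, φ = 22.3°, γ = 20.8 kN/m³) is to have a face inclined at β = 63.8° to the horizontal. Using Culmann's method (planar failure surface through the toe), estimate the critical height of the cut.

Culmann's analysis gives the critical failure plane at α_cr = (β + φ)/2 = (63.8 + 22.3)/2 = 43.0°, and the critical height
H_c = (4c/γ) · sinβ cosφ / [1 − cos(β − φ)]
    = (4·25.9/20.8) · sin63.8°·cos22.3° / [1 − cos(41.5°)]
    = 4.981 · 0.8973·0.9252 / [1 − 0.7490]
    = 4.981 · 0.8302 / 0.2510
    = 16.47 m

H_c = 16.47 m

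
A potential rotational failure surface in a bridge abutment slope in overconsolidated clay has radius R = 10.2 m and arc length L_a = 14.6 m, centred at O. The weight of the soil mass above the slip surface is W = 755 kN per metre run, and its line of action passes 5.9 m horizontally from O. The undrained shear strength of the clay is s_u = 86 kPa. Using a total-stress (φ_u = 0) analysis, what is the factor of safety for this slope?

FS = 2.88

Taking moments about the centre O, the resisting moment is provided by the undrained shear strength acting along the arc:
M_R = s_u·L_a·R = 86·14.60·10.2 = 12807.1 kN·m/m
M_D = W·d = 755·5.9 = 4454.5 kN·m/m
FS = M_R / M_D = 12807.1 / 4454.5 = 2.875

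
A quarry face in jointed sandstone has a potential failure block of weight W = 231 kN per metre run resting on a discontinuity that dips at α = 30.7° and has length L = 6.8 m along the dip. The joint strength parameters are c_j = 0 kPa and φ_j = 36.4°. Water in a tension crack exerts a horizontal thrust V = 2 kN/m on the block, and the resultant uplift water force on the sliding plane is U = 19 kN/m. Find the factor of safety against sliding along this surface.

FS = 1.10

Resolving the block weight along and normal to the plane and applying the Mohr–Coulomb strength on the joint:
N' = W cosα − U − V sinα = 231·cos30.7° − 19 − 2·sin30.7° = 178.6 kN/m
Driving force T = W sinα + V cosα = 231·sin30.7° + 2·cos30.7° = 119.7 kN/m
Resisting force R = c_j·L + N'·tanφ_j = 0·6.8 + 178.6·tan36.4° = 0.0 + 131.7 = 131.7 kN/m
FS = R / T = 131.7 / 119.7 = 1.100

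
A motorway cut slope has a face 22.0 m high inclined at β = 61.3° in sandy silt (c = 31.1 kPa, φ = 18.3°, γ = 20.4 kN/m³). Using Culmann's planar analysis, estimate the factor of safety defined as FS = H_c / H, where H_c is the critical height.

H_c = (4c/γ) · sinβ cosφ / [1 − cos(β − φ)]
    = (4·31.1/20.4) · sin61.3°·cos18.3° / [1 − cos43.0°]
    = 6.098 · 0.8328 / 0.2686 = 18.90 m
FS = H_c / H = 18.90 / 22.0 = 0.859

FS = 0.86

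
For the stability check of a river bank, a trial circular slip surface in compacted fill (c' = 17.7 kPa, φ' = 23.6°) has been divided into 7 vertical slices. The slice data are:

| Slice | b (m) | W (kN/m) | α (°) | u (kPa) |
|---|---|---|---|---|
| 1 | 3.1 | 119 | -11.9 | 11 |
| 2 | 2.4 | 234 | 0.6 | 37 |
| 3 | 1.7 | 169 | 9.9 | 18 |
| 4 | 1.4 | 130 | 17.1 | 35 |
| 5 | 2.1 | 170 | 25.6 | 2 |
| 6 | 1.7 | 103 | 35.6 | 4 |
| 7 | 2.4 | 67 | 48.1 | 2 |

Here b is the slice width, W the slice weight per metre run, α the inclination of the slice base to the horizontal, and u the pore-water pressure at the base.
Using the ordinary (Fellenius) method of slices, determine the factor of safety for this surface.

Ordinary method of slices: FS = Σ[c'·Δl_i + (W_i cosα_i − u_i·Δl_i)·tanφ'] / Σ W_i sinα_i, with Δl_i = b_i / cosα_i.
Slice 1: Δl = 3.1/cos(-11.9°) = 3.168 m; N'_1 = 119·cos(-11.9°) − 11·3.168 = 81.6; c'Δl = 56.08; W sinα = -24.5
Slice 2: Δl = 2.4/cos0.6° = 2.400 m; N'_2 = 234·cos0.6° − 37·2.400 = 145.2; c'Δl = 42.48; W sinα = 2.5
Slice 3: Δl = 1.7/cos9.9° = 1.726 m; N'_3 = 169·cos9.9° − 18·1.726 = 135.4; c'Δl = 30.54; W sinα = 29.1
Slice 4: Δl = 1.4/cos17.1° = 1.465 m; N'_4 = 130·cos17.1° − 35·1.465 = 73.0; c'Δl = 25.93; W sinα = 38.2
Slice 5: Δl = 2.1/cos25.6° = 2.329 m; N'_5 = 170·cos25.6° − 2·2.329 = 148.7; c'Δl = 41.22; W sinα = 73.5
Slice 6: Δl = 1.7/cos35.6° = 2.091 m; N'_6 = 103·cos35.6° − 4·2.091 = 75.4; c'Δl = 37.01; W sinα = 60.0
Slice 7: Δl = 2.4/cos48.1° = 3.594 m; N'_7 = 67·cos48.1° − 2·3.594 = 37.6; c'Δl = 63.61; W sinα = 49.9
Σc'Δl = 296.9 kN/m; ΣN' = 696.8 kN/m; ΣW sinα = 228.5 kN/m
Resisting = 296.9 + 696.8·tan23.6° = 296.9 + 304.4 = 601.3 kN/m
FS = 601.3 / 228.5 = 2.632

FS = 2.63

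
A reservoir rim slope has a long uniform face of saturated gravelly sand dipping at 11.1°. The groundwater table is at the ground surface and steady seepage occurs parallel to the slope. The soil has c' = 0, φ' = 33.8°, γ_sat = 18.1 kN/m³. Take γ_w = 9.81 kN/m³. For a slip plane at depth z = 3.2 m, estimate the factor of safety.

FS = 1.56

With seepage parallel to the slope and the water table at the surface, the effective normal stress on the slip plane uses the buoyant unit weight γ' = γ_sat − γ_w while the driving shear stress uses γ_sat:
FS = [c' + γ' z cos²β tanφ'] / [γ_sat z sinβ cosβ]
(For c' = 0 this reduces to FS = (γ'/γ_sat)·tanφ'/tanβ.)
γ' = 18.1 − 9.81 = 8.29 kN/m³
Numerator = 0.0 + 8.29·3.2·cos²11.1°·tan33.8° = 0.0 + 8.29·3.2·0.9629·0.6694 = 17.101 kPa
Denominator = 18.1·3.2·sin11.1°·cos11.1° = 18.1·3.2·0.1925·0.9813 = 10.942 kPa
FS = 17.101 / 10.942 = 1.563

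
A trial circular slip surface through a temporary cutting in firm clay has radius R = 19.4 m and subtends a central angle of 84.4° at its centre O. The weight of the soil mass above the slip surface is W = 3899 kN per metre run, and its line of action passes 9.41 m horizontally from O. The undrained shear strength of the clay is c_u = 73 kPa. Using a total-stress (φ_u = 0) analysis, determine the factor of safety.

Taking moments about the centre O, the resisting moment is provided by the undrained shear strength acting along the arc:
Arc length L_a = R·θ = 19.4·(84.4°·π/180) = 19.4·1.4731 = 28.58 m
M_R = c_u·L_a·R = 73·28.58·19.4 = 40471.2 kN·m/m
M_D = W·d = 3899·9.41 = 36689.6 kN·m/m
FS = M_R / M_D = 40471.2 / 36689.6 = 1.103

FS = 1.10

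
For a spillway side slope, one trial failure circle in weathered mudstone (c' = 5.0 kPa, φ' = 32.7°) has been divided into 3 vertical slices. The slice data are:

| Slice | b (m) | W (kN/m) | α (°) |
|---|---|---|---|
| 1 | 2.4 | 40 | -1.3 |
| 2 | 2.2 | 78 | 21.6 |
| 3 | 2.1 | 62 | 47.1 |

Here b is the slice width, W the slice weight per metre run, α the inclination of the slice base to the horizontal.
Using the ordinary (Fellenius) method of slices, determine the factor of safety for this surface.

Ordinary method of slices: FS = Σ[c'·Δl_i + (W_i cosα_i)·tanφ'] / Σ W_i sinα_i, with Δl_i = b_i / cosα_i.
Slice 1: Δl = 2.4/cos(-1.3°) = 2.401 m; N'_1 = 40·cos(-1.3°) = 40.0; c'Δl = 12.00; W sinα = -0.9
Slice 2: Δl = 2.2/cos21.6° = 2.366 m; N'_2 = 78·cos21.6° = 72.5; c'Δl = 11.83; W sinα = 28.7
Slice 3: Δl = 2.1/cos47.1° = 3.085 m; N'_3 = 62·cos47.1° = 42.2; c'Δl = 15.42; W sinα = 45.4
Σc'Δl = 39.3 kN/m; ΣN' = 154.7 kN/m; ΣW sinα = 73.2 kN/m
Resisting = 39.3 + 154.7·tan32.7° = 39.3 + 99.3 = 138.6 kN/m
FS = 138.6 / 73.2 = 1.893

FS = 1.89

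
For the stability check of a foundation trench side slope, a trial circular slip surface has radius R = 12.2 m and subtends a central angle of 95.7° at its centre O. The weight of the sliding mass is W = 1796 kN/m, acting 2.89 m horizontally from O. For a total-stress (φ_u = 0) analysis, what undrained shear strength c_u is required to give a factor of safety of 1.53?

c_u = 31.9 kPa

FS = c_u·L_a·R / (W·d), so c_u = FS·W·d / (L_a·R).
Arc length L_a = R·θ = 12.2·(95.7°·π/180) = 12.2·1.6703 = 20.38 m
c_u = 1.53·1796·2.89 / (20.38·12.2) = 7941.4 / 248.60 = 31.94 kPa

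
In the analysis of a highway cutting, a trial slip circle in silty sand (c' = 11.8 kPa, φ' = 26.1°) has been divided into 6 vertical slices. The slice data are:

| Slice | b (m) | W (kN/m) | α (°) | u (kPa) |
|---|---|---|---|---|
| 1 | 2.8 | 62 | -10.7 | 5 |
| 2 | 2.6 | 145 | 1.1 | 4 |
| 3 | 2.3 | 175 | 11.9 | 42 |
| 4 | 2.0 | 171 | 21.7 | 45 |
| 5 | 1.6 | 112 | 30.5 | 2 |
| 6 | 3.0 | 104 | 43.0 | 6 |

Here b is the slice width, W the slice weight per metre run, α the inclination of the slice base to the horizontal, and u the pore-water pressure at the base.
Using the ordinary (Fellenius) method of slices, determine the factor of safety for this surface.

FS = 1.89

Ordinary method of slices: FS = Σ[c'·Δl_i + (W_i cosα_i − u_i·Δl_i)·tanφ'] / Σ W_i sinα_i, with Δl_i = b_i / cosα_i.
Slice 1: Δl = 2.8/cos(-10.7°) = 2.850 m; N'_1 = 62·cos(-10.7°) − 5·2.850 = 46.7; c'Δl = 33.62; W sinα = -11.5
Slice 2: Δl = 2.6/cos1.1° = 2.600 m; N'_2 = 145·cos1.1° − 4·2.600 = 134.6; c'Δl = 30.69; W sinα = 2.8
Slice 3: Δl = 2.3/cos11.9° = 2.351 m; N'_3 = 175·cos11.9° − 42·2.351 = 72.5; c'Δl = 27.74; W sinα = 36.1
Slice 4: Δl = 2.0/cos21.7° = 2.153 m; N'_4 = 171·cos21.7° − 45·2.153 = 62.0; c'Δl = 25.40; W sinα = 63.2
Slice 5: Δl = 1.6/cos30.5° = 1.857 m; N'_5 = 112·cos30.5° − 2·1.857 = 92.8; c'Δl = 21.91; W sinα = 56.8
Slice 6: Δl = 3.0/cos43.0° = 4.102 m; N'_6 = 104·cos43.0° − 6·4.102 = 51.4; c'Δl = 48.40; W sinα = 70.9
Σc'Δl = 187.8 kN/m; ΣN' = 460.0 kN/m; ΣW sinα = 218.4 kN/m
Resisting = 187.8 + 460.0·tan26.1° = 187.8 + 225.4 = 413.1 kN/m
FS = 413.1 / 218.4 = 1.892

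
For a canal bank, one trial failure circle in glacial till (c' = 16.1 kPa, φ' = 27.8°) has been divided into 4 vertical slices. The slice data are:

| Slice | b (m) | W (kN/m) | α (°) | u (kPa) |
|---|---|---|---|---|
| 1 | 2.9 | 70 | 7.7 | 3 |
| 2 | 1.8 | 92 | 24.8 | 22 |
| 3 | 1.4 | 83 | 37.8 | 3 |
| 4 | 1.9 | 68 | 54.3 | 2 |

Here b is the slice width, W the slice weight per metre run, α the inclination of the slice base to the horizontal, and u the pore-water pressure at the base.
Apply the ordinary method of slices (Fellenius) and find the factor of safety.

FS = 1.70

Ordinary method of slices: FS = Σ[c'·Δl_i + (W_i cosα_i − u_i·Δl_i)·tanφ'] / Σ W_i sinα_i, with Δl_i = b_i / cosα_i.
Slice 1: Δl = 2.9/cos7.7° = 2.926 m; N'_1 = 70·cos7.7° − 3·2.926 = 60.6; c'Δl = 47.11; W sinα = 9.4
Slice 2: Δl = 1.8/cos24.8° = 1.983 m; N'_2 = 92·cos24.8° − 22·1.983 = 39.9; c'Δl = 31.92; W sinα = 38.6
Slice 3: Δl = 1.4/cos37.8° = 1.772 m; N'_3 = 83·cos37.8° − 3·1.772 = 60.3; c'Δl = 28.53; W sinα = 50.9
Slice 4: Δl = 1.9/cos54.3° = 3.256 m; N'_4 = 68·cos54.3° − 2·3.256 = 33.2; c'Δl = 52.42; W sinα = 55.2
Σc'Δl = 160.0 kN/m; ΣN' = 193.9 kN/m; ΣW sinα = 154.1 kN/m
Resisting = 160.0 + 193.9·tan27.8° = 160.0 + 102.2 = 262.2 kN/m
FS = 262.2 / 154.1 = 1.702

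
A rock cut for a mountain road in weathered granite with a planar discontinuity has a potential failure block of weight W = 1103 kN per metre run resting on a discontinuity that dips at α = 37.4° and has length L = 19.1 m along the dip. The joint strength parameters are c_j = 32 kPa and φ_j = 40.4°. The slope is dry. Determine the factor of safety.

Resolving the block weight along and normal to the plane and applying the Mohr–Coulomb strength on the joint:
N' = W cosα = 1103·cos37.4° = 876.2 kN/m
Driving force T = W sinα = 1103·sin37.4° = 669.9 kN/m
Resisting force R = c_j·L + N'·tanφ_j = 32·19.1 + 876.2·tan40.4° = 611.2 + 745.7 = 1356.9 kN/m
FS = R / T = 1356.9 / 669.9 = 2.025

FS = 2.03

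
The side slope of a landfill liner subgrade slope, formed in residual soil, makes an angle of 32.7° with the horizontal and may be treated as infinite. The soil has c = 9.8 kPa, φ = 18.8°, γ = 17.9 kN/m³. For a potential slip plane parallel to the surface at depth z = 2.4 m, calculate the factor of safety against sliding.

FS = 1.03

For an infinite slope with a slip plane parallel to the surface (no pore pressure): FS = [c + γz cos²β tanφ] / [γz sinβ cosβ].
γz = 17.9·2.4 = 42.96 kN/m²
Numerator = 9.8 + 42.96·cos²32.7°·tan18.8° = 9.8 + 42.96·0.7081·0.3404 = 20.156 kPa
Denominator = 42.96·sin32.7°·cos32.7° = 42.96·0.5402·0.8415 = 19.530 kPa
FS = 20.156 / 19.530 = 1.032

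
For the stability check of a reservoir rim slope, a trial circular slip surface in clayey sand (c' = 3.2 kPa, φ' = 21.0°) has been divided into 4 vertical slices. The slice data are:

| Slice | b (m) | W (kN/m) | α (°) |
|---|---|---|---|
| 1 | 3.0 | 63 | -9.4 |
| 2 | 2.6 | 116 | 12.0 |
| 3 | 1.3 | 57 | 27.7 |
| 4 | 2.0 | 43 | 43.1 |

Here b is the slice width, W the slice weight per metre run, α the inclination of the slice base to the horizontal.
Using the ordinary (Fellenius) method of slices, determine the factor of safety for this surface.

FS = 1.87

Ordinary method of slices: FS = Σ[c'·Δl_i + (W_i cosα_i)·tanφ'] / Σ W_i sinα_i, with Δl_i = b_i / cosα_i.
Slice 1: Δl = 3.0/cos(-9.4°) = 3.041 m; N'_1 = 63·cos(-9.4°) = 62.2; c'Δl = 9.73; W sinα = -10.3
Slice 2: Δl = 2.6/cos12.0° = 2.658 m; N'_2 = 116·cos12.0° = 113.5; c'Δl = 8.51; W sinα = 24.1
Slice 3: Δl = 1.3/cos27.7° = 1.468 m; N'_3 = 57·cos27.7° = 50.5; c'Δl = 4.70; W sinα = 26.5
Slice 4: Δl = 2.0/cos43.1° = 2.739 m; N'_4 = 43·cos43.1° = 31.4; c'Δl = 8.77; W sinα = 29.4
Σc'Δl = 31.7 kN/m; ΣN' = 257.5 kN/m; ΣW sinα = 69.7 kN/m
Resisting = 31.7 + 257.5·tan21.0° = 31.7 + 98.8 = 130.5 kN/m
FS = 130.5 / 69.7 = 1.873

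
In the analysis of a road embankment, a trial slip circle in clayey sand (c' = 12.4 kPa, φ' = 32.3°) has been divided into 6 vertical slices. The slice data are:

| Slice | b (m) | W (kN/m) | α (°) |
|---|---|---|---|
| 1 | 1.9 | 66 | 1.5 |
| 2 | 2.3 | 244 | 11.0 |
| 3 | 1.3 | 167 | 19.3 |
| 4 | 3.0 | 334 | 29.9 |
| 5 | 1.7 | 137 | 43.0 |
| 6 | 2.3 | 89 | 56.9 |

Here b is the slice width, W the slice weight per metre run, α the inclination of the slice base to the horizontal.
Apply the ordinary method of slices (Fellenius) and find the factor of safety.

Ordinary method of slices: FS = Σ[c'·Δl_i + (W_i cosα_i)·tanφ'] / Σ W_i sinα_i, with Δl_i = b_i / cosα_i.
Slice 1: Δl = 1.9/cos1.5° = 1.901 m; N'_1 = 66·cos1.5° = 66.0; c'Δl = 23.57; W sinα = 1.7
Slice 2: Δl = 2.3/cos11.0° = 2.343 m; N'_2 = 244·cos11.0° = 239.5; c'Δl = 29.05; W sinα = 46.6
Slice 3: Δl = 1.3/cos19.3° = 1.377 m; N'_3 = 167·cos19.3° = 157.6; c'Δl = 17.08; W sinα = 55.2
Slice 4: Δl = 3.0/cos29.9° = 3.461 m; N'_4 = 334·cos29.9° = 289.5; c'Δl = 42.91; W sinα = 166.5
Slice 5: Δl = 1.7/cos43.0° = 2.324 m; N'_5 = 137·cos43.0° = 100.2; c'Δl = 28.82; W sinα = 93.4
Slice 6: Δl = 2.3/cos56.9° = 4.212 m; N'_6 = 89·cos56.9° = 48.6; c'Δl = 52.22; W sinα = 74.6
Σc'Δl = 193.7 kN/m; ΣN' = 901.5 kN/m; ΣW sinα = 438.0 kN/m
Resisting = 193.7 + 901.5·tan32.3° = 193.7 + 569.9 = 763.5 kN/m
FS = 763.5 / 438.0 = 1.743

FS = 1.74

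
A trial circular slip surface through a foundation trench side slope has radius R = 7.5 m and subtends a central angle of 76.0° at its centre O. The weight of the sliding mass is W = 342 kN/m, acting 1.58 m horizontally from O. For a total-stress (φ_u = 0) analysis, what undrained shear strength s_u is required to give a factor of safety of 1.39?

s_u = 10.1 kPa

FS = s_u·L_a·R / (W·d), so s_u = FS·W·d / (L_a·R).
Arc length L_a = R·θ = 7.5·(76.0°·π/180) = 7.5·1.3265 = 9.95 m
s_u = 1.39·342·1.58 / (9.95·7.5) = 751.1 / 74.61 = 10.07 kPa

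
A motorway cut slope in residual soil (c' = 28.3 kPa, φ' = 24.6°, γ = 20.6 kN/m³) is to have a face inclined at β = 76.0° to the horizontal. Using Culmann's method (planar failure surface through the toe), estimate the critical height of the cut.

H_c = 12.89 m

Culmann's analysis gives the critical failure plane at α_cr = (β + φ')/2 = (76.0 + 24.6)/2 = 50.3°, and the critical height
H_c = (4c'/γ) · sinβ cosφ' / [1 − cos(β − φ')]
    = (4·28.3/20.6) · sin76.0°·cos24.6° / [1 − cos(51.4°)]
    = 5.495 · 0.9703·0.9092 / [1 − 0.6239]
    = 5.495 · 0.8822 / 0.3761
    = 12.89 m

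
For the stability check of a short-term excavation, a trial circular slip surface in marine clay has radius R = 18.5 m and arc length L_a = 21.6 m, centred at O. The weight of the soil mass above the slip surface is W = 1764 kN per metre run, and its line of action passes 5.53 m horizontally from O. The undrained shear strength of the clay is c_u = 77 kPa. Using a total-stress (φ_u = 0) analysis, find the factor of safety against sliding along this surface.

FS = 3.15

Taking moments about the centre O, the resisting moment is provided by the undrained shear strength acting along the arc:
M_R = c_u·L_a·R = 77·21.60·18.5 = 30769.2 kN·m/m
M_D = W·d = 1764·5.53 = 9754.9 kN·m/m
FS = M_R / M_D = 30769.2 / 9754.9 = 3.154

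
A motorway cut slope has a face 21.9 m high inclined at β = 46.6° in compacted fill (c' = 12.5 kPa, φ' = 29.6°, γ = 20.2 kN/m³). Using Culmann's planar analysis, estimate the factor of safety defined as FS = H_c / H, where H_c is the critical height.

H_c = (4c'/γ) · sinβ cosφ' / [1 − cos(β − φ')]
    = (4·12.5/20.2) · sin46.6°·cos29.6° / [1 − cos17.0°]
    = 2.475 · 0.6318 / 0.0437 = 35.79 m
FS = H_c / H = 35.79 / 21.9 = 1.634

FS = 1.63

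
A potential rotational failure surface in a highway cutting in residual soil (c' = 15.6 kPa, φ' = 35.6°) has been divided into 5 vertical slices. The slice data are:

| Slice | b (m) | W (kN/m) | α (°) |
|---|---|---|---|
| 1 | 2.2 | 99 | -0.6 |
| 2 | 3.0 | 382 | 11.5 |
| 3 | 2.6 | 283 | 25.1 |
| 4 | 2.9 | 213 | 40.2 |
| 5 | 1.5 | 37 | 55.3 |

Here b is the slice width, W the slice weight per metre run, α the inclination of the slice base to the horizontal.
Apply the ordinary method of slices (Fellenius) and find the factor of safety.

Ordinary method of slices: FS = Σ[c'·Δl_i + (W_i cosα_i)·tanφ'] / Σ W_i sinα_i, with Δl_i = b_i / cosα_i.
Slice 1: Δl = 2.2/cos(-0.6°) = 2.200 m; N'_1 = 99·cos(-0.6°) = 99.0; c'Δl = 34.32; W sinα = -1.0
Slice 2: Δl = 3.0/cos11.5° = 3.061 m; N'_2 = 382·cos11.5° = 374.3; c'Δl = 47.76; W sinα = 76.2
Slice 3: Δl = 2.6/cos25.1° = 2.871 m; N'_3 = 283·cos25.1° = 256.3; c'Δl = 44.79; W sinα = 120.0
Slice 4: Δl = 2.9/cos40.2° = 3.797 m; N'_4 = 213·cos40.2° = 162.7; c'Δl = 59.23; W sinα = 137.5
Slice 5: Δl = 1.5/cos55.3° = 2.635 m; N'_5 = 37·cos55.3° = 21.1; c'Δl = 41.10; W sinα = 30.4
Σc'Δl = 227.2 kN/m; ΣN' = 913.4 kN/m; ΣW sinα = 363.1 kN/m
Resisting = 227.2 + 913.4·tan35.6° = 227.2 + 653.9 = 881.1 kN/m
FS = 881.1 / 363.1 = 2.427

FS = 2.43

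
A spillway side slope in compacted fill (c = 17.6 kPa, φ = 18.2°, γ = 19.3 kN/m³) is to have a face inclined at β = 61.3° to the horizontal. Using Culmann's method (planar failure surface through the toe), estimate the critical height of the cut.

Culmann's analysis gives the critical failure plane at α_cr = (β + φ)/2 = (61.3 + 18.2)/2 = 39.8°, and the critical height
H_c = (4c/γ) · sinβ cosφ / [1 − cos(β − φ)]
    = (4·17.6/19.3) · sin61.3°·cos18.2° / [1 − cos(43.1°)]
    = 3.648 · 0.8771·0.9500 / [1 − 0.7302]
    = 3.648 · 0.8333 / 0.2698
    = 11.26 m

H_c = 11.26 m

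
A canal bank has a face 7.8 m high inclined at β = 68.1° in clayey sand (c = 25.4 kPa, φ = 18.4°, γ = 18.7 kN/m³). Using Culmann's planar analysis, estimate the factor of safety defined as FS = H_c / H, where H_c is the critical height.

FS = 1.74

H_c = (4c/γ) · sinβ cosφ / [1 − cos(β − φ)]
    = (4·25.4/18.7) · sin68.1°·cos18.4° / [1 − cos49.7°]
    = 5.433 · 0.8804 / 0.3532 = 13.54 m
FS = H_c / H = 13.54 / 7.8 = 1.736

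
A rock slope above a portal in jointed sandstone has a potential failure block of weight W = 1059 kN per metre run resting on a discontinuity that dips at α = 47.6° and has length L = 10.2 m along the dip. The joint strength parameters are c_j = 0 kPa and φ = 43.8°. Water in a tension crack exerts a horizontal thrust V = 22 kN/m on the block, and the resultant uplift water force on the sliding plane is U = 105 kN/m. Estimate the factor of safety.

Resolving the block weight along and normal to the plane and applying the Mohr–Coulomb strength on the joint:
N' = W cosα − U − V sinα = 1059·cos47.6° − 105 − 22·sin47.6° = 592.8 kN/m
Driving force T = W sinα + V cosα = 1059·sin47.6° + 22·cos47.6° = 796.9 kN/m
Resisting force R = c_j·L + N'·tanφ = 0·10.2 + 592.8·tan43.8° = 0.0 + 568.5 = 568.5 kN/m
FS = R / T = 568.5 / 796.9 = 0.713

FS = 0.71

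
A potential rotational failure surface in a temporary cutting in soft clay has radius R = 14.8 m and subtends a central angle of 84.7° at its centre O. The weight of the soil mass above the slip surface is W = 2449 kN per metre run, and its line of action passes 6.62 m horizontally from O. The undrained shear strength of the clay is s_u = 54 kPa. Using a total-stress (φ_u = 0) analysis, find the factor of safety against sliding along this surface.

Taking moments about the centre O, the resisting moment is provided by the undrained shear strength acting along the arc:
Arc length L_a = R·θ = 14.8·(84.7°·π/180) = 14.8·1.4783 = 21.88 m
M_R = s_u·L_a·R = 54·21.88·14.8 = 17485.5 kN·m/m
M_D = W·d = 2449·6.62 = 16212.4 kN·m/m
FS = M_R / M_D = 17485.5 / 16212.4 = 1.079

FS = 1.08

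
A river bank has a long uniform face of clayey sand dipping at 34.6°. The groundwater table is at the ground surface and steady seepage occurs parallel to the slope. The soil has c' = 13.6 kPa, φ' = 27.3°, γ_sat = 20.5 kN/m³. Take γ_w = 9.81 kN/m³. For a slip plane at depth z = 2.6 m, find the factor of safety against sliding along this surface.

With seepage parallel to the slope and the water table at the surface, the effective normal stress on the slip plane uses the buoyant unit weight γ' = γ_sat − γ_w while the driving shear stress uses γ_sat:
FS = [c' + γ' z cos²β tanφ'] / [γ_sat z sinβ cosβ]
γ' = 20.5 − 9.81 = 10.69 kN/m³
Numerator = 13.6 + 10.69·2.6·cos²34.6°·tan27.3° = 13.6 + 10.69·2.6·0.6776·0.5161 = 23.320 kPa
Denominator = 20.5·2.6·sin34.6°·cos34.6° = 20.5·2.6·0.5678·0.8231 = 24.913 kPa
FS = 23.320 / 24.913 = 0.936

FS = 0.94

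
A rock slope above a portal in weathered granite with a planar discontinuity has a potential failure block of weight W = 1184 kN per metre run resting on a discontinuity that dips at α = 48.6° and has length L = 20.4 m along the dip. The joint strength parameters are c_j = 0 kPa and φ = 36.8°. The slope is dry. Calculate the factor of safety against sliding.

Resolving the block weight along and normal to the plane and applying the Mohr–Coulomb strength on the joint:
N' = W cosα = 1184·cos48.6° = 783.0 kN/m
Driving force T = W sinα = 1184·sin48.6° = 888.1 kN/m
Resisting force R = c_j·L + N'·tanφ = 0·20.4 + 783.0·tan36.8° = 0.0 + 585.8 = 585.8 kN/m
FS = R / T = 585.8 / 888.1 = 0.660

FS = 0.66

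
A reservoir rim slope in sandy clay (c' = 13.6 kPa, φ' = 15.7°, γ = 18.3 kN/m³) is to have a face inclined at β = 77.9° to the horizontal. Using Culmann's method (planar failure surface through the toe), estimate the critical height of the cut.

H_c = 5.24 m

Culmann's analysis gives the critical failure plane at α_cr = (β + φ')/2 = (77.9 + 15.7)/2 = 46.8°, and the critical height
H_c = (4c'/γ) · sinβ cosφ' / [1 − cos(β − φ')]
    = (4·13.6/18.3) · sin77.9°·cos15.7° / [1 − cos(62.2°)]
    = 2.973 · 0.9778·0.9627 / [1 − 0.4664]
    = 2.973 · 0.9413 / 0.5336
    = 5.24 m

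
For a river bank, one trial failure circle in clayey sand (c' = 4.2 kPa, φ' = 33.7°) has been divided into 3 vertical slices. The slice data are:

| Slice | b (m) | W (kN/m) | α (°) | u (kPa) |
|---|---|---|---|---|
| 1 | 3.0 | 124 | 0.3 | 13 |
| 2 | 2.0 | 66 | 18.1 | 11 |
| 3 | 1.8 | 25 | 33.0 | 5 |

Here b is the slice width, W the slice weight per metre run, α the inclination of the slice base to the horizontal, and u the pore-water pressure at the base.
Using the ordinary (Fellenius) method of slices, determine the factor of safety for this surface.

FS = 3.46

Ordinary method of slices: FS = Σ[c'·Δl_i + (W_i cosα_i − u_i·Δl_i)·tanφ'] / Σ W_i sinα_i, with Δl_i = b_i / cosα_i.
Slice 1: Δl = 3.0/cos0.3° = 3.000 m; N'_1 = 124·cos0.3° − 13·3.000 = 85.0; c'Δl = 12.60; W sinα = 0.6
Slice 2: Δl = 2.0/cos18.1° = 2.104 m; N'_2 = 66·cos18.1° − 11·2.104 = 39.6; c'Δl = 8.84; W sinα = 20.5
Slice 3: Δl = 1.8/cos33.0° = 2.146 m; N'_3 = 25·cos33.0° − 5·2.146 = 10.2; c'Δl = 9.01; W sinα = 13.6
Σc'Δl = 30.5 kN/m; ΣN' = 134.8 kN/m; ΣW sinα = 34.8 kN/m
Resisting = 30.5 + 134.8·tan33.7° = 30.5 + 89.9 = 120.4 kN/m
FS = 120.4 / 34.8 = 3.462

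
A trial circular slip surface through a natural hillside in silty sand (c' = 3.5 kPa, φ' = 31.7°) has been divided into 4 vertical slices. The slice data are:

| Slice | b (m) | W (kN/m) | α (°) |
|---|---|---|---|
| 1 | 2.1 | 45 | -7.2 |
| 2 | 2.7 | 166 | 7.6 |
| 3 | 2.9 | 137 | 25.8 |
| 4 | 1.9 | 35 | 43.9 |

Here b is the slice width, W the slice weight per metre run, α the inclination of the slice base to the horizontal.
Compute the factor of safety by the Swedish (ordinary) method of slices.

FS = 2.58

Ordinary method of slices: FS = Σ[c'·Δl_i + (W_i cosα_i)·tanφ'] / Σ W_i sinα_i, with Δl_i = b_i / cosα_i.
Slice 1: Δl = 2.1/cos(-7.2°) = 2.117 m; N'_1 = 45·cos(-7.2°) = 44.6; c'Δl = 7.41; W sinα = -5.6
Slice 2: Δl = 2.7/cos7.6° = 2.724 m; N'_2 = 166·cos7.6° = 164.5; c'Δl = 9.53; W sinα = 22.0
Slice 3: Δl = 2.9/cos25.8° = 3.221 m; N'_3 = 137·cos25.8° = 123.3; c'Δl = 11.27; W sinα = 59.6
Slice 4: Δl = 1.9/cos43.9° = 2.637 m; N'_4 = 35·cos43.9° = 25.2; c'Δl = 9.23; W sinα = 24.3
Σc'Δl = 37.4 kN/m; ΣN' = 357.7 kN/m; ΣW sinα = 100.2 kN/m
Resisting = 37.4 + 357.7·tan31.7° = 37.4 + 221.0 = 258.4 kN/m
FS = 258.4 / 100.2 = 2.579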